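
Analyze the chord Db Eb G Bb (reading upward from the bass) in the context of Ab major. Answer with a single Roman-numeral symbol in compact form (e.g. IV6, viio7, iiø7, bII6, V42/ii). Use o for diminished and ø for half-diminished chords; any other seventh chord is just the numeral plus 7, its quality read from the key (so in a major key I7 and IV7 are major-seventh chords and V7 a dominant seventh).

V42

Stacked in thirds the chord is Eb-G-Bb-Db: a dominant seventh chord on Eb.
In Ab major, Eb is the dominant; the diatonic dominant seventh chord there is V7.
With Db in the bass the chord is in third inversion, so the figured bass is 42.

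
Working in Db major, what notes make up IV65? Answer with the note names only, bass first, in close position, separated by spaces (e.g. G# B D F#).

The numeral's case and figure indicate a major seventh chord. In Db major its root, the subdominant, is Gb.
That chord is spelled Gb-Bb-Db-F.
With the 65 figure the chord is in first inversion; from the bass Bb upward in close position it reads Bb-Db-F-Gb.

Bb Db F Gb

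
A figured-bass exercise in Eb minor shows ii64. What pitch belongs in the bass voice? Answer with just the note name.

C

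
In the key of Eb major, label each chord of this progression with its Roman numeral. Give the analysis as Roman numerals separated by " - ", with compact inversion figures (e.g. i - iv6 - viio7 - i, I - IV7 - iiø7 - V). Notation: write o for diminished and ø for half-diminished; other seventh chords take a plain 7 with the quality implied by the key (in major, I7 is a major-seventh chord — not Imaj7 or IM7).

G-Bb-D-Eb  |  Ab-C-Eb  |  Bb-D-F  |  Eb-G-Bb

I65 - IV - V - I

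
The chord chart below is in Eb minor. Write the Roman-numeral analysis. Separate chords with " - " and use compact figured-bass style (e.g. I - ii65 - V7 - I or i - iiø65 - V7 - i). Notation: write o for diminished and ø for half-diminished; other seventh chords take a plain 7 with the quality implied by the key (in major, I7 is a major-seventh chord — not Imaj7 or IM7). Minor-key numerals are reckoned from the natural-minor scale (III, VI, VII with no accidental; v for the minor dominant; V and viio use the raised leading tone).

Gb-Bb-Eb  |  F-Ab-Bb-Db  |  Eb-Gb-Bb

Gb-Bb-Eb: minor triad on Eb = scale degree 1 → i6.
F-Ab-Bb-Db has root Bb, degree 5 in Eb minor, so v43.
Eb-Gb-Bb: minor triad on Eb = scale degree 1 → i.

i6 - v43 - i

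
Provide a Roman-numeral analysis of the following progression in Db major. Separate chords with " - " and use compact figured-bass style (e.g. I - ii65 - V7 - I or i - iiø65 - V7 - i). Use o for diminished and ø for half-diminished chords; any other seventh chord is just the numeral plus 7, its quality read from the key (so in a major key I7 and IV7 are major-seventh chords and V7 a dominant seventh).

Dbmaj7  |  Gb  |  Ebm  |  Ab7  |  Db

I7 - IV - ii - V7 - I

Dbmaj7 has root Db, degree 1 in Db major, so I7.
Gb has root Gb, degree 4 in Db major, so IV.
Ebm: minor triad on Eb = scale degree 2 → ii.
Ab7 has root Ab, degree 5 in Db major, so V7.
Db: root Db is the tonic; major triad there is I.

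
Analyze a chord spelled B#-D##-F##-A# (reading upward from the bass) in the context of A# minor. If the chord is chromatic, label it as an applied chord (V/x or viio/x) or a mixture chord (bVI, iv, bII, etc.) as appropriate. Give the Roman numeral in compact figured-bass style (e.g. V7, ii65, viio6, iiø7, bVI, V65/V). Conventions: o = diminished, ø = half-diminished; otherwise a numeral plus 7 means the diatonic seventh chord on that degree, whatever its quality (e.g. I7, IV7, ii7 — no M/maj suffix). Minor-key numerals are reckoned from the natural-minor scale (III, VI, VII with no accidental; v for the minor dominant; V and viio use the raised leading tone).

V7/V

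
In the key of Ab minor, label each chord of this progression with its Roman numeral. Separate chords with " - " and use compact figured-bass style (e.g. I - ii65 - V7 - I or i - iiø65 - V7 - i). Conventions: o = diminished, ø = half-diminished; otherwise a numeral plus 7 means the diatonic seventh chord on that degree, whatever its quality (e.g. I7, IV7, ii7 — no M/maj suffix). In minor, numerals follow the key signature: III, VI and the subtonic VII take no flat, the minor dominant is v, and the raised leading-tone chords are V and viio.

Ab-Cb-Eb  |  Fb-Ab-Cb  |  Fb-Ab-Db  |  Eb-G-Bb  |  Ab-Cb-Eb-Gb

i - VI - iv6 - V - i7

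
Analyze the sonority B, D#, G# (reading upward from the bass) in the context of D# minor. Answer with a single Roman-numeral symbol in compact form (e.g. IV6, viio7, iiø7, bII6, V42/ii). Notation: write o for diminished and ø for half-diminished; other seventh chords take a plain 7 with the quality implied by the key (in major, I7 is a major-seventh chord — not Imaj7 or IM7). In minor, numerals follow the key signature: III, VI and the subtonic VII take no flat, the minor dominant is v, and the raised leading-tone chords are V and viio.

The pitches G#-B-D# form a minor triad rooted on G#.
In D# minor, G# is the subdominant; the diatonic minor triad there is iv.
With B in the bass the chord is in first inversion, so the figured bass is 6.

iv6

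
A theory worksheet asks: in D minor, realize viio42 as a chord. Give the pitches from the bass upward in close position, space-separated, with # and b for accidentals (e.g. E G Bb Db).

In D minor, the leading-tone chord is built on the raised seventh degree, C#.
That chord is spelled C#-E-G-Bb.
The figured bass 42 indicates third inversion, placing the seventh (Bb) in the bass: Bb-C#-E-G.

Bb C# E G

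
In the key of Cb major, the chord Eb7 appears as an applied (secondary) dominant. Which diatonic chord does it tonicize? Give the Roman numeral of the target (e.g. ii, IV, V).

The chord is a dominant seventh chord on Eb.
A dominant resolves down a perfect fifth: Eb → Ab. In Cb major, Ab is scale degree 6, i.e. vi.

vi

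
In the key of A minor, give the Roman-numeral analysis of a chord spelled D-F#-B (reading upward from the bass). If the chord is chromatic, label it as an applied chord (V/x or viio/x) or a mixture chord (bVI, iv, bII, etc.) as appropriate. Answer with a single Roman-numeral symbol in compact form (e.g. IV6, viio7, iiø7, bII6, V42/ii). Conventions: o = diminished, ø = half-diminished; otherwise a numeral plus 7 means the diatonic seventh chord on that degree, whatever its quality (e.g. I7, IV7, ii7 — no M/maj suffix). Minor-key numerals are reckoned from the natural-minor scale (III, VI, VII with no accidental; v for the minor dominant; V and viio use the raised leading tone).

Stacked in thirds the chord is B-D-F#: a minor triad on B.
B is the second degree of A minor. This is the minor supertonic, borrowed from the parallel major (the Dorian ii).
With D in the bass the chord is in first inversion, so the figured bass is 6.

ii6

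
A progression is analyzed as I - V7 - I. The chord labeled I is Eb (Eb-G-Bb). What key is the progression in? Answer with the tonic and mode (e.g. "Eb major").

The anchor chord is a major triad on Eb, labeled I.
If Eb is scale degree 1 and the mode makes that degree carry a major triad, the tonic is Eb and the mode is major.

Eb major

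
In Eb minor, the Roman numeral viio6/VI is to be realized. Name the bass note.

Db

The applied chord viio6/VI is rooted on Bb: Bb-Db-Fb.
The figure 6 means first inversion — the third is in the bass.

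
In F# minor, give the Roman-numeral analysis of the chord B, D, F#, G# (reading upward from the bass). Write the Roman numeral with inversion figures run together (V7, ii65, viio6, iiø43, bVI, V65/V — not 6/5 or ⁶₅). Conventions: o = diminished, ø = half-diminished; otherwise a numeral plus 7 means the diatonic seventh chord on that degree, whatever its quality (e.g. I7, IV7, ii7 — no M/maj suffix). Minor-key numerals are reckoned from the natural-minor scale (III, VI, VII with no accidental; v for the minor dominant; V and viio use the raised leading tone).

iiø65

The pitches G#-B-D-F# form a half-diminished seventh chord rooted on G#.
In F# minor, G# is the supertonic; the diatonic half-diminished seventh chord there is iiø7.
With B in the bass the chord is in first inversion, so the figured bass is 65.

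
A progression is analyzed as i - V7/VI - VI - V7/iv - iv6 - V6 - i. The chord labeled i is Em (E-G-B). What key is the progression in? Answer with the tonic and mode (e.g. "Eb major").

The chord Em is a minor triad rooted on E; its label is i.
If E is scale degree 1 and the mode makes that degree carry a minor triad, the tonic is E and the mode is minor.

E minor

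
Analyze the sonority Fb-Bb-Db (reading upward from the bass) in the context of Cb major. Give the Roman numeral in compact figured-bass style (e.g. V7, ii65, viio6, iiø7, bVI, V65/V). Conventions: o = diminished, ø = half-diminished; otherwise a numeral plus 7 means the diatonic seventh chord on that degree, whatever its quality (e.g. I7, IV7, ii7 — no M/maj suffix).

viio64

Stacked in thirds the chord is Bb-Db-Fb: a diminished triad on Bb.
Bb is scale degree 7 in Cb major, and a diminished triad on that degree is written viio.
With Fb in the bass the chord is in second inversion, so the figured bass is 64.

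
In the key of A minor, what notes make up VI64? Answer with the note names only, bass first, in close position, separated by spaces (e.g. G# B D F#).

The numeral's case and figure indicate a major triad. In A minor its root, the submediant, is F.
Stacking thirds from F gives F-A-C.
The figured bass 64 indicates second inversion, placing the fifth (C) in the bass: C-F-A.

C F A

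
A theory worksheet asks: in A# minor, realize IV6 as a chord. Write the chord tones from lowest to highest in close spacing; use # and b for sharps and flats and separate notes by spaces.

Scale degree 4 in A# minor is D#; here the chord built on it is altered to a major triad. IV6 is the major subdominant, borrowed from the parallel major.
So the chord is D#-F##-A#, a major triad.
With the 6 figure the chord is in first inversion; from the bass F## upward in close position it reads F##-A#-D#.

F## A# D#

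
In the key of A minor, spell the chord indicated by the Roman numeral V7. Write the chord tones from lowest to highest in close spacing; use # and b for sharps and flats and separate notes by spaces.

E G# B D

In A minor, scale degree 5 is E. The dominant is major (leading tone raised), so V is a dominant seventh chord.
That chord is spelled E-G#-B-D.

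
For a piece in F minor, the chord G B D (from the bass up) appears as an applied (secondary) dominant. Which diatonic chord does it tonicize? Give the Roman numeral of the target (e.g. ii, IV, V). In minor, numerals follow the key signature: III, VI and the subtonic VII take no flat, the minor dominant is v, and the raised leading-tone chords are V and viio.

The chord is a major triad on G.
A dominant resolves down a perfect fifth: G → C. In F minor, C is scale degree 5, i.e. V.

V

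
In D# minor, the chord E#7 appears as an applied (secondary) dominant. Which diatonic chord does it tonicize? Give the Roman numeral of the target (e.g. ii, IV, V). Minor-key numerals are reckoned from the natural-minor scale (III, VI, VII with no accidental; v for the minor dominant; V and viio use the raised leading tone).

The chord is a dominant seventh chord on E#.
A dominant resolves down a perfect fifth: E# → A#. In D# minor, A# is scale degree 5, i.e. V.

V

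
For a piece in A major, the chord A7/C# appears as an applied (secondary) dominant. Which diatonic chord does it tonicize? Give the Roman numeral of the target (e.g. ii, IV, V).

IV

The chord is a dominant seventh chord on A.
A dominant resolves down a perfect fifth: A → D. In A major, D is scale degree 4, i.e. IV.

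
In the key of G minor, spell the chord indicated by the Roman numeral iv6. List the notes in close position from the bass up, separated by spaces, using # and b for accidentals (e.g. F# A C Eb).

Eb G C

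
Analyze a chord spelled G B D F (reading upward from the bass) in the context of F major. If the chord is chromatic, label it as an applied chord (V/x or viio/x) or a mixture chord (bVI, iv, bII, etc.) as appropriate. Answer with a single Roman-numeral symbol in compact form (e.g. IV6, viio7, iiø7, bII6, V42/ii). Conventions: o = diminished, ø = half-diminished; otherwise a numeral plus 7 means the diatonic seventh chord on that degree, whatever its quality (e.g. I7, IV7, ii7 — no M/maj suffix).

Stacked in thirds the chord is G-B-D-F: a dominant seventh chord on G.
G is not a diatonic chord root with this quality in F major, but it lies a perfect fifth above C (V), so the chord functions as an applied dominant of V.

V7/V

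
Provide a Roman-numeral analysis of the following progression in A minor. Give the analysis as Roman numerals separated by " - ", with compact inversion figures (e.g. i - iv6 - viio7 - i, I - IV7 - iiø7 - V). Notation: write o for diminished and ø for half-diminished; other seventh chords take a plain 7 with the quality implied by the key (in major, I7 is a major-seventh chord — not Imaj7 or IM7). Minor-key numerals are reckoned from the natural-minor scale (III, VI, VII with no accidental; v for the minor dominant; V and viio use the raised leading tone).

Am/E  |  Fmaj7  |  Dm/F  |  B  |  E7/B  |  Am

i64 - VI7 - iv6 - V/V - V43 - i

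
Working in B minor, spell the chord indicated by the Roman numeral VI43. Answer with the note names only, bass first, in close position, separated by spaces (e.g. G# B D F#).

D F# G B

The numeral's case and figure indicate a major seventh chord. In B minor its root, the sixth degree, is G.
That chord is spelled G-B-D-F#.
The figured bass 43 indicates second inversion, placing the fifth (D) in the bass: D-F#-G-B.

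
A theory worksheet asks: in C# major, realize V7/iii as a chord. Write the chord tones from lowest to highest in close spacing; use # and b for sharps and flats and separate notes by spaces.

V7/iii is a secondary dominant — the dominant seventh of iii. iii in C# major is E#, so the applied chord's root is B#, a perfect fifth above.
Building a dominant seventh chord on B# gives B#-D##-F##-A#.

B# D## F## A#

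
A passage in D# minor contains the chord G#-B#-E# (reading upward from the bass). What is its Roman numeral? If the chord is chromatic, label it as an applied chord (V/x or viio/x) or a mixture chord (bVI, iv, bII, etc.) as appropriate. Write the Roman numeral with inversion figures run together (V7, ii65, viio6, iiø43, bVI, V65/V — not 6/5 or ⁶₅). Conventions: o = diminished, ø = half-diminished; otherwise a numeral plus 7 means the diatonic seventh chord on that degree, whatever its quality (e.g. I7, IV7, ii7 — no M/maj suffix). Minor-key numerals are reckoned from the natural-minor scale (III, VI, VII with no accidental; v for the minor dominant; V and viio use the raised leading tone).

ii6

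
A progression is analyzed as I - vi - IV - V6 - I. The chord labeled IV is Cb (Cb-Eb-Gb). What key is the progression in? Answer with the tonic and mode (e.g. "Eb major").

The chord Cb is a major triad rooted on Cb; its label is IV.
Counting down 3 scale steps from Cb places the tonic on Gb; a major triad on degree 4 is diatonic only in major.

Gb major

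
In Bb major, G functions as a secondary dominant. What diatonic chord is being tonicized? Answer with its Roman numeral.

ii

The chord is a major triad on G.
A dominant resolves down a perfect fifth: G → C. In Bb major, C is scale degree 2, i.e. ii.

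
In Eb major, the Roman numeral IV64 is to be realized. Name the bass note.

Eb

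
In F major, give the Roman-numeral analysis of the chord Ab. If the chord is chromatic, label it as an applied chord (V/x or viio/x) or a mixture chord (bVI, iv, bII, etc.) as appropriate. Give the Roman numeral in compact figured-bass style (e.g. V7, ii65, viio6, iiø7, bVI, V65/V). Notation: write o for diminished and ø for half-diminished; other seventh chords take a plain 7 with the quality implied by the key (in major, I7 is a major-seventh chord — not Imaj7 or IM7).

Stacked in thirds the chord is Ab-C-Eb: a major triad on Ab.
Ab is the lowered third degree of F major (diatonic 3 would be A). This is a major triad on the lowered third degree, borrowed from the parallel minor.

bIII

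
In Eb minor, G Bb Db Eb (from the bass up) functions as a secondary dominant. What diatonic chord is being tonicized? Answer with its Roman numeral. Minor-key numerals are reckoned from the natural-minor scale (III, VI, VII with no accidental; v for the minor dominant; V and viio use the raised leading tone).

The chord is a dominant seventh chord on Eb.
A dominant resolves down a perfect fifth: Eb → Ab. In Eb minor, Ab is scale degree 4, i.e. iv.

iv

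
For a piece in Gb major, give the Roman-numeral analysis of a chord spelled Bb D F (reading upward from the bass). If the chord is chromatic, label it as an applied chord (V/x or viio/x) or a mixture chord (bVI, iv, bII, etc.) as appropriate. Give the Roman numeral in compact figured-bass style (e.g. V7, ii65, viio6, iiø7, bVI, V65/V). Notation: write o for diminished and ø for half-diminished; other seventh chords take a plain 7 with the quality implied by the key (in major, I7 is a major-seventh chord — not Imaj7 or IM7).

The pitches Bb-D-F form a major triad rooted on Bb.
Bb is not a diatonic chord root with this quality in Gb major, but it lies a perfect fifth above Eb (vi), so the chord functions as an applied dominant of vi.

V/vi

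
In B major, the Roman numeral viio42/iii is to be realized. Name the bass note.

B

The applied chord viio42/iii is rooted on C##: C##-E#-G#-B.
The figure 42 means third inversion — the seventh is in the bass.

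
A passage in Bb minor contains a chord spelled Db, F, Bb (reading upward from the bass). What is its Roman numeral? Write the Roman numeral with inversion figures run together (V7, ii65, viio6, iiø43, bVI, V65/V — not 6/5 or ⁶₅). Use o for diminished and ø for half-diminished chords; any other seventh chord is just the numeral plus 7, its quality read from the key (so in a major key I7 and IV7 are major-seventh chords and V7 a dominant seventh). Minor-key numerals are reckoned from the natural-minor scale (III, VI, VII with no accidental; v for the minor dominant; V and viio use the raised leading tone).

i6

The pitches Bb-Db-F form a minor triad rooted on Bb.
In Bb minor, Bb is the tonic; the diatonic minor triad there is i.
With Db in the bass the chord is in first inversion, so the figured bass is 6.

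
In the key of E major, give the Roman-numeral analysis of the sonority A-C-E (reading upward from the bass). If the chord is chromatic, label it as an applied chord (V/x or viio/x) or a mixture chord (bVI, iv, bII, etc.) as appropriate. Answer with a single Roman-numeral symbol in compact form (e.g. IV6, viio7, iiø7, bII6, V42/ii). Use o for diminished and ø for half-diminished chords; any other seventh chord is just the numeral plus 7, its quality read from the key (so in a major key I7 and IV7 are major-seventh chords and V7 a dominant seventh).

iv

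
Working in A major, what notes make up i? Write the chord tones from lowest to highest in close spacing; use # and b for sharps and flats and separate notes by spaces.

i is the minor tonic, borrowed from the parallel minor. In A major that root is A.
So the chord is A-C-E, a minor triad.

A C E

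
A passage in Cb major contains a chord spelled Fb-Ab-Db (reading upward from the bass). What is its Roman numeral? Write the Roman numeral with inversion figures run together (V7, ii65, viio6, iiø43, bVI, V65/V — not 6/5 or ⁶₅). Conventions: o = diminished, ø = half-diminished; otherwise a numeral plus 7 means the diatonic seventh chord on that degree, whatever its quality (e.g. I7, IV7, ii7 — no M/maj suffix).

ii6

The pitches Db-Fb-Ab form a minor triad rooted on Db.
In Cb major, Db is the supertonic; the diatonic minor triad there is ii.
With Fb in the bass the chord is in first inversion, so the figured bass is 6.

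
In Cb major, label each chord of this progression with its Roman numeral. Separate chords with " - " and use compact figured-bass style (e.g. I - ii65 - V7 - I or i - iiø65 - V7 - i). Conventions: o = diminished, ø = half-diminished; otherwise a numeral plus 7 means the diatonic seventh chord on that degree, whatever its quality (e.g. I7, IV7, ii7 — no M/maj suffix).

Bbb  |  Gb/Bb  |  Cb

bVII - V6 - I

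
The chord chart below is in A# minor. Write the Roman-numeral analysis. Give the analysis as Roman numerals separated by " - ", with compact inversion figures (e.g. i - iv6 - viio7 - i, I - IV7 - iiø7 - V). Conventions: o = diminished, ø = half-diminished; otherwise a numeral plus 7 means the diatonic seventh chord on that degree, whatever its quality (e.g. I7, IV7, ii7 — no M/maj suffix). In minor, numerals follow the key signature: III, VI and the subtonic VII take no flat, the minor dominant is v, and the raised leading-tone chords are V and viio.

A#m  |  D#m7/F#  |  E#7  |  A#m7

i - iv65 - V7 - i7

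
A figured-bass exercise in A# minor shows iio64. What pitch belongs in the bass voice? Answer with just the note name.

F#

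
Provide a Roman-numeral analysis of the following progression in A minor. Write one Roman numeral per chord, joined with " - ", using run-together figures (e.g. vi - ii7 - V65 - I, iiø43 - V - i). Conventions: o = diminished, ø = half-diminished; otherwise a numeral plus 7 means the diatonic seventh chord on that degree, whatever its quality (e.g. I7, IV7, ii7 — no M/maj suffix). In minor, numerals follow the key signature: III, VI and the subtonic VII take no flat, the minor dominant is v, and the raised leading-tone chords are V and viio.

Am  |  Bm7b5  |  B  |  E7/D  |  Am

i - iiø7 - V/V - V42 - i

Am: root A is the tonic; minor triad there is i.
Bm7b5: half-diminished seventh chord on B = scale degree 2 → iiø7.
B is the secondary dominant of V (major triad on B): V/V.
E7/D has root E, degree 5 in A minor, so V42.
Am: root A is the tonic; minor triad there is i.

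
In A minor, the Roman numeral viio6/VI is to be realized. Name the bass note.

G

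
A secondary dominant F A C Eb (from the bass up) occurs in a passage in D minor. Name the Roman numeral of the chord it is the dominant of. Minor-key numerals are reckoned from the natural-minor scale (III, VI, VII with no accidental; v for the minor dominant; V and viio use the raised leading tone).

VI

The chord is a dominant seventh chord on F.
A dominant resolves down a perfect fifth: F → Bb. In D minor, Bb is scale degree 6, i.e. VI.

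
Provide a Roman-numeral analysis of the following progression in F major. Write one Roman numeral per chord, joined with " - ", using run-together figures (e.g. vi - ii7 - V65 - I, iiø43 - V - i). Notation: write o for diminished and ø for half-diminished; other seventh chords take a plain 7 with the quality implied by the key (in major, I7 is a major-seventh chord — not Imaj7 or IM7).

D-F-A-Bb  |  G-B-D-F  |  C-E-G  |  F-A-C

IV65 - V7/V - V - I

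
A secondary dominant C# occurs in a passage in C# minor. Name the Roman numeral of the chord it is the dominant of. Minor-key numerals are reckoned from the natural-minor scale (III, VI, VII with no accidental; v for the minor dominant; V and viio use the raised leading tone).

The chord is a major triad on C#.
A dominant resolves down a perfect fifth: C# → F#. In C# minor, F# is scale degree 4, i.e. iv.

iv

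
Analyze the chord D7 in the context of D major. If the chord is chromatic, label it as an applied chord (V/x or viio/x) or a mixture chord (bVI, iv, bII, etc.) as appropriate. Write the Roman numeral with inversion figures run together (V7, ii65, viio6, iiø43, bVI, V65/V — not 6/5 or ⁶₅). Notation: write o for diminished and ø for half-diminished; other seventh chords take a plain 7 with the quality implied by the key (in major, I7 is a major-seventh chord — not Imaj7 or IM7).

V7/IV

Stacked in thirds the chord is D-F#-A-C: a dominant seventh chord on D.
D is not a diatonic chord root with this quality in D major, but it lies a perfect fifth above G (IV), so the chord functions as an applied dominant of IV.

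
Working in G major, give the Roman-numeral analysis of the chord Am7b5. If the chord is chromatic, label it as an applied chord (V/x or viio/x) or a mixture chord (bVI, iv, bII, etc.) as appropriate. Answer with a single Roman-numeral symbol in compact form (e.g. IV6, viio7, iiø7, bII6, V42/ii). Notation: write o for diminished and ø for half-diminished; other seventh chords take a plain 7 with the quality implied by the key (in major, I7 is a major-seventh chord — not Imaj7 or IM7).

iiø7

The pitches A-C-Eb-G form a half-diminished seventh chord rooted on A.
A is the second degree of G major. This is the half-diminished supertonic seventh, borrowed from the parallel minor.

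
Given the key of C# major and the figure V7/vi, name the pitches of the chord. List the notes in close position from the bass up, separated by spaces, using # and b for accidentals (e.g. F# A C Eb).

E# G## B# D#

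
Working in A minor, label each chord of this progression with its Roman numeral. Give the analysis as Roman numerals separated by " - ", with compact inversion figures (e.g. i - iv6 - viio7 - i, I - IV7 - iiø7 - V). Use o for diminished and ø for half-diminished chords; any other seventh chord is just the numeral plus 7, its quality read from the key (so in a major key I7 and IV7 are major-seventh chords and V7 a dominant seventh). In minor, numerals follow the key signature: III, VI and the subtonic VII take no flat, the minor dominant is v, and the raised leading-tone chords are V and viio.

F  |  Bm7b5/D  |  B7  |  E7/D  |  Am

F has root F, degree 6 in A minor, so VI.
Bm7b5/D: half-diminished seventh chord on B = scale degree 2 → iiø65.
B7: a dominant seventh chord on B, the applied dominant of V → V7/V.
E7/D: root E is the dominant; dominant seventh chord there is V42.
Am: root A is the tonic; minor triad there is i.

VI - iiø65 - V7/V - V42 - i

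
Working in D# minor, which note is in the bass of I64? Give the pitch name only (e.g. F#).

A#

I in D# minor has root D#; the chord is D#-F##-A#.
The figure 64 means second inversion — the fifth is in the bass.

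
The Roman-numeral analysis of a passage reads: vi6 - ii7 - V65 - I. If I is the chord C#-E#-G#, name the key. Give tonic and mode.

C# major

I is given as C#-E#-G# — a major triad with root C#.
If C# is scale degree 1 and the mode makes that degree carry a major triad, the tonic is C# and the mode is major.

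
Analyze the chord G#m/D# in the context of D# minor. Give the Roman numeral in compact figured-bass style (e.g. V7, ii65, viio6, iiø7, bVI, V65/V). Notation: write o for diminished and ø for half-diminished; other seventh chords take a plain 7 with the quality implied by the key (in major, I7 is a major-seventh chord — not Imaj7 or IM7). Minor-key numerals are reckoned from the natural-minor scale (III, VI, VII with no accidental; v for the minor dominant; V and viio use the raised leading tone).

The pitches G#-B-D# form a minor triad rooted on G#.
In D# minor, G# is the subdominant; the diatonic minor triad there is iv.
With D# in the bass the chord is in second inversion, so the figured bass is 64.

iv64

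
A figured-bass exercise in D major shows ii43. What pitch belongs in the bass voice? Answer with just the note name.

B

ii in D major has root E; the chord is E-G-B-D.
The figure 43 means second inversion — the fifth is in the bass.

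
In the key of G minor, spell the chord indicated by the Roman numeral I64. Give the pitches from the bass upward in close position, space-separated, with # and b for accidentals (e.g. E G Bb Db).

I64 is the major tonic (Picardy third), borrowed from the parallel major. In G minor that root is G.
So the chord is G-B-D.
The figured bass 64 indicates second inversion, placing the fifth (D) in the bass: D-G-B.

D G B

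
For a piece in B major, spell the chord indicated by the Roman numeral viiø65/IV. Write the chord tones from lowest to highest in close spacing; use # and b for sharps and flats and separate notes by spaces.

F# A C# D#

viiø65/IV is a secondary leading-tone chord. The target IV is E in B major; the applied chord is rooted a semitone below, on D#.
Building a half-diminished seventh chord on D# gives D#-F#-A-C#.
With the 65 figure the chord is in first inversion; from the bass F# upward in close position it reads F#-A-C#-D#.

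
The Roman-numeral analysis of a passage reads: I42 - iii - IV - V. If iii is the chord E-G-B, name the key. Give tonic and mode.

iii is given as E-G-B — a minor triad with root E.
Counting down 2 scale steps from E places the tonic on C; a minor triad on degree 3 is diatonic only in major.

C major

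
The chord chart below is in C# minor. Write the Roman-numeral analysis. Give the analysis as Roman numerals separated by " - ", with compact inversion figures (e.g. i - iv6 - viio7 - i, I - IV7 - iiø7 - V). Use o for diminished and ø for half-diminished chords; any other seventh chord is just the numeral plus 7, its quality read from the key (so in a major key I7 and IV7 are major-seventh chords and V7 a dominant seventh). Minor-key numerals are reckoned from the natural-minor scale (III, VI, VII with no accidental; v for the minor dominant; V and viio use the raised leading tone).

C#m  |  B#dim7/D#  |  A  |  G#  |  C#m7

C#m has root C#, degree 1 in C# minor, so i.
B#dim7/D#: fully diminished seventh chord on B# = scale degree 7 → viio65.
A: major triad on A = scale degree 6 → VI.
G#: root G# is the dominant; major triad there is V.
C#m7: minor seventh chord on C# = scale degree 1 → i7.

i - viio65 - VI - V - i7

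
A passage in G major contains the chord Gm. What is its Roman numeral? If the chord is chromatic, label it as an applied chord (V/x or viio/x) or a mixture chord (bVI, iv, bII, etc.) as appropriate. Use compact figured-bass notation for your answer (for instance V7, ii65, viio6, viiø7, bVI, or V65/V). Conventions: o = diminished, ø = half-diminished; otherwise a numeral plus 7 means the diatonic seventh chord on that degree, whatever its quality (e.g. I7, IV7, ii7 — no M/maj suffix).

The pitches G-Bb-D form a minor triad rooted on G.
G is the first degree of G major. This is the minor tonic, borrowed from the parallel minor.

i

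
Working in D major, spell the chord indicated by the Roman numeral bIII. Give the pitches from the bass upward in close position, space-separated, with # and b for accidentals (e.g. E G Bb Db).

F A C

bIII is a major triad on the lowered third degree, borrowed from the parallel minor. In D major that root is F.
So the chord is F-A-C, a major triad.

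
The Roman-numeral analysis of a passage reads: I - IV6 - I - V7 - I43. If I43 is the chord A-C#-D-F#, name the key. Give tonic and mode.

D major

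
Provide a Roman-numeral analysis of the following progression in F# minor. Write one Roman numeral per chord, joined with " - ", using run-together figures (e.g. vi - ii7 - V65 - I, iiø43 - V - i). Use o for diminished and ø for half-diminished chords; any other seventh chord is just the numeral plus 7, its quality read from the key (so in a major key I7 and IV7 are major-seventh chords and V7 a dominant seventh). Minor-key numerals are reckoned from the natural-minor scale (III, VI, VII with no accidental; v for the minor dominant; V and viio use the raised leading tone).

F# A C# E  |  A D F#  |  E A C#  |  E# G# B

F#-A-C#-E: minor seventh chord on F# = scale degree 1 → i7.
A-D-F#: root D is the submediant; major triad there is VI64.
E-A-C#: major triad on A = scale degree 3 → III64.
E#-G#-B: diminished triad on E# = scale degree 7 → viio.

i7 - VI64 - III64 - viio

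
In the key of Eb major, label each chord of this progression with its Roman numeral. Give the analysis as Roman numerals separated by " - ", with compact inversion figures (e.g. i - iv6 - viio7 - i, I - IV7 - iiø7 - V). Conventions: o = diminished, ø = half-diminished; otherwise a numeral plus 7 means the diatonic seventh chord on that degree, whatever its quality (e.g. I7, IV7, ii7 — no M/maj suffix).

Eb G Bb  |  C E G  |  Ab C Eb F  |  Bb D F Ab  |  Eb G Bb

Eb-G-Bb: major triad on Eb = scale degree 1 → I.
C-E-G: a major triad on C, the applied dominant of ii → V/ii.
Ab-C-Eb-F: root F is the supertonic; minor seventh chord there is ii65.
Bb-D-F-Ab: root Bb is the dominant; dominant seventh chord there is V7.
Eb-G-Bb: major triad on Eb = scale degree 1 → I.

I - V/ii - ii65 - V7 - I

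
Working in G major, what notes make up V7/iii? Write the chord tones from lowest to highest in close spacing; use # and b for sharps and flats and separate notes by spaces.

F# A# C# E

The slash means an applied dominant: we want the dominant of iii. In G major, iii is B minor, and its dominant is built on F#.
Building a dominant seventh chord on F# gives F#-A#-C#-E.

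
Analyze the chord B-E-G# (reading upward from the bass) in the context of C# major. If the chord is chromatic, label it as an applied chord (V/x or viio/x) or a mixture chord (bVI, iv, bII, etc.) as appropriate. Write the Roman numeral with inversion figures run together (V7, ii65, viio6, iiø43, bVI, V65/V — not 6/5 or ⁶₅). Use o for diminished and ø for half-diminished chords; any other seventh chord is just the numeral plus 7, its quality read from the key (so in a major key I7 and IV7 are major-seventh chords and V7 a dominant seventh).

bIII64

The pitches E-G#-B form a major triad rooted on E.
E is the lowered third degree of C# major (diatonic 3 would be E#). This is a major triad on the lowered third degree, borrowed from the parallel minor.
With B in the bass the chord is in second inversion, so the figured bass is 64.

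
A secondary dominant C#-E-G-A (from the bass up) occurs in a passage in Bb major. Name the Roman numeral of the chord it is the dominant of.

The chord is a dominant seventh chord on A.
A dominant resolves down a perfect fifth: A → D. In Bb major, D is scale degree 3, i.e. iii.

iii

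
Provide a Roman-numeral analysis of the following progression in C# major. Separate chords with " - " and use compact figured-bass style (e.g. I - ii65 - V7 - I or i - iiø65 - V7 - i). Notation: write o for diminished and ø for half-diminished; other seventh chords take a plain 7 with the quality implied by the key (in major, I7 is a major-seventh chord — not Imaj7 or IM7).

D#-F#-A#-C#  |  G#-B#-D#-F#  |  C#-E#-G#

D#-F#-A#-C#: root D# is the supertonic; minor seventh chord there is ii7.
G#-B#-D#-F# has root G#, degree 5 in C# major, so V7.
C#-E#-G#: major triad on C# = scale degree 1 → I.

ii7 - V7 - I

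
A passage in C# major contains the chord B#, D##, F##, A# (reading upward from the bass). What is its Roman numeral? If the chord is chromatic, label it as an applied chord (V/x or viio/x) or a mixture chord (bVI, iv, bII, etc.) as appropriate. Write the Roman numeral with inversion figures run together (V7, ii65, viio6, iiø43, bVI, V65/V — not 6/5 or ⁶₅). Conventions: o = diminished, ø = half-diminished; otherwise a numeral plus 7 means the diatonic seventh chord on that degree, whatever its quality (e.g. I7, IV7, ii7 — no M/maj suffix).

The pitches B#-D##-F##-A# form a dominant seventh chord rooted on B#.
B# is not a diatonic chord root with this quality in C# major, but it lies a perfect fifth above E# (iii), so the chord functions as an applied dominant of iii.

V7/iii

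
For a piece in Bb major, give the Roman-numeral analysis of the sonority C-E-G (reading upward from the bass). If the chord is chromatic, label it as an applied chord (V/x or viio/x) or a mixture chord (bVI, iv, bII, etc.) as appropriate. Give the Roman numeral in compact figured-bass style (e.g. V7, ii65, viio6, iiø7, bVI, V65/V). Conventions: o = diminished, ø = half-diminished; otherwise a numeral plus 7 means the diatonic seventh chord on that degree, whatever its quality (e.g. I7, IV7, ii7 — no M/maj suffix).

Stacked in thirds the chord is C-E-G: a major triad on C.
C is not a diatonic chord root with this quality in Bb major, but it lies a perfect fifth above F (V), so the chord functions as an applied dominant of V.

V/V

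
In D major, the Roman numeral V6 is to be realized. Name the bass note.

V in D major has root A; the chord is A-C#-E.
The figure 6 means first inversion — the third is in the bass.

C#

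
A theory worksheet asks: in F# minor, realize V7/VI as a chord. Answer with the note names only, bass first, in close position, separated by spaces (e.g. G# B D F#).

A C# E G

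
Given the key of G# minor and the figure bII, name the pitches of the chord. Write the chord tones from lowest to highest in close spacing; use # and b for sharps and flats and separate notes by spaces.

Scale degree 2 in G# minor is A#; lowering it a half step gives A. bII is the Neapolitan chord — a major triad on the lowered second degree.
So the chord is A-C#-E.

A C# E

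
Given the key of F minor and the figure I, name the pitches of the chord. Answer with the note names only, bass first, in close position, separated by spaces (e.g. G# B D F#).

Scale degree 1 in F minor is F; here the chord built on it is altered to a major triad. I is the major tonic (Picardy third), borrowed from the parallel major.
So the chord is F-A-C.

F A C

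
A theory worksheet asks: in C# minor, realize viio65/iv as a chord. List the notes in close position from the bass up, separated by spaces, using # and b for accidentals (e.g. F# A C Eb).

G# B D E#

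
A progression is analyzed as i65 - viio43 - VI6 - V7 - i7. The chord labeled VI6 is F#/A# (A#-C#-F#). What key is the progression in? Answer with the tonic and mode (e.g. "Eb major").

A# minor

VI6 is given as A#-C#-F# — a major triad with root F#.
If F# is scale degree 6 and the mode makes that degree carry a major triad, the tonic is A# and the mode is minor.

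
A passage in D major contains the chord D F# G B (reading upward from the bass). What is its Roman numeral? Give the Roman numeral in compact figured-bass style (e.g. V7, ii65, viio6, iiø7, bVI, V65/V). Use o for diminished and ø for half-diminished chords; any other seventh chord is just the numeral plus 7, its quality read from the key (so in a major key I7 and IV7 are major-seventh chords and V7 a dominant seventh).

The pitches G-B-D-F# form a major seventh chord rooted on G.
G is scale degree 4 in D major, and a major seventh chord on that degree is written IV7.
With D in the bass the chord is in second inversion, so the figured bass is 43.

IV43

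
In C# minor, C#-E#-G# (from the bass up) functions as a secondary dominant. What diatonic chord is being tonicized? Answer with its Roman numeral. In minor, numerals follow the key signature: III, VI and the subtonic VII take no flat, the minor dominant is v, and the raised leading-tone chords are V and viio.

The chord is a major triad on C#.
A dominant resolves down a perfect fifth: C# → F#. In C# minor, F# is scale degree 4, i.e. iv.

iv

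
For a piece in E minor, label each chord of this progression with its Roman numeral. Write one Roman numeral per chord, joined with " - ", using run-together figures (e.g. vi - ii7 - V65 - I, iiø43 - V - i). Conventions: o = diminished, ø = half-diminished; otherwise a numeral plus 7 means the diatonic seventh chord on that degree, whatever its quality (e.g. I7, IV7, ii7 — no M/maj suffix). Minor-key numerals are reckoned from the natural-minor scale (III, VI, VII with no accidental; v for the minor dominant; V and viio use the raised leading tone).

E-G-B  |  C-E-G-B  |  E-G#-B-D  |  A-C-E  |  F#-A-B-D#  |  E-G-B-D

E-G-B: root E is the tonic; minor triad there is i.
C-E-G-B: root C is the submediant; major seventh chord there is VI7.
E-G#-B-D is the secondary dominant of iv (dominant seventh chord on E): V7/iv.
A-C-E: root A is the subdominant; minor triad there is iv.
F#-A-B-D#: root B is the dominant; dominant seventh chord there is V43.
E-G-B-D: root E is the tonic; minor seventh chord there is i7.

i - VI7 - V7/iv - iv - V43 - i7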